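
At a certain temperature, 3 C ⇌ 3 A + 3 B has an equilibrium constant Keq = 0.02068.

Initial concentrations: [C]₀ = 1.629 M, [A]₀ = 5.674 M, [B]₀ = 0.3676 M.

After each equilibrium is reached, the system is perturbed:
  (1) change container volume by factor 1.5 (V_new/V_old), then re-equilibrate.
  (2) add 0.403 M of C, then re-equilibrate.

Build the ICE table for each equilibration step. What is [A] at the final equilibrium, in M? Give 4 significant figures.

[A]_eq = 3.659 M

Q₀ = 2.099 vs Keq = 0.02068 ⇒ Q>K, reverse
Step 1:
                    C           A           B
  I             1.629       5.674      0.3676
  C            0.2711     -0.2711     -0.2711
  E               1.9       5.403     0.09653
  solve Keq expr → x = -0.09036; check Q = 0.02068
Then change container volume by factor 1.5 (V_new/V_old).
Step 2:
                    C           A           B
  I             1.267       3.602     0.06435
  C          -0.02919     0.02919     0.02919
  E             1.238       3.631     0.09355
  solve Keq expr → x = 0.009731; check Q = 0.02068
Then add 0.403 M of C.
Step 3:
                    C           A           B
  I             1.641       3.631     0.09355
  C          -0.02747     0.02747     0.02747
  E             1.613       3.659       0.121
  solve Keq expr → x = 0.009157; check Q = 0.02068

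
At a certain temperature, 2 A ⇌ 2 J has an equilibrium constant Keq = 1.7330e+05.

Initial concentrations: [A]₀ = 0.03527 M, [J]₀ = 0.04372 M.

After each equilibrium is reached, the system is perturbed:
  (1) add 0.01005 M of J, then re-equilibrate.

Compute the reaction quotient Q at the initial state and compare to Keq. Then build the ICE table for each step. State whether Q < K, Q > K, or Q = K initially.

Q₀ = 1.537 vs Keq = 1.7330e+05 ⇒ Q<K, forward
Step 1:
                   A          J
  init       0.03527    0.04372
  Δ         -0.03508    0.03508
  eq      1.8929e-04     0.0788
  solve Keq expr → x = 0.01754; check Q = 1.7330e+05
Then add 0.01005 M of J.
Step 2:
                   A          J
  init    1.8929e-04    0.08885
  Δ       2.4084e-05 -2.4084e-05
  eq      2.1338e-04    0.08883
  solve Keq expr → x = -1.2042e-05; check Q = 1.7330e+05

Q₀ = 1.537; Q < K (proceeds forward)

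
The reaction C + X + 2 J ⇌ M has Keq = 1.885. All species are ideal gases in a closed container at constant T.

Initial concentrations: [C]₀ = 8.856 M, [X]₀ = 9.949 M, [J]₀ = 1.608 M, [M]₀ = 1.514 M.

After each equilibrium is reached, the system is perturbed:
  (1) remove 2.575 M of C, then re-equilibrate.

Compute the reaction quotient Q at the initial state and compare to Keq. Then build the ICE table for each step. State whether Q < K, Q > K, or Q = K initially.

Q₀ = 0.006646; Q < K (proceeds forward)

Q₀ = 0.006646 vs Keq = 1.885 ⇒ Q<K, forward
Step 1:
                    C           X           J           M
  I             8.856       9.949       1.608       1.514
  C           -0.7407     -0.7407      -1.481      0.7407
  E             8.115       9.208      0.1265       2.255
  solve Keq expr → x = 0.7407; check Q = 1.885
Then remove 2.575 M of C.
Step 2:
                    C           X           J           M
  I              5.54       9.208      0.1265       2.255
  C           0.01294     0.01294     0.02588    -0.01294
  E             5.553       9.221      0.1524       2.242
  solve Keq expr → x = -0.01294; check Q = 1.885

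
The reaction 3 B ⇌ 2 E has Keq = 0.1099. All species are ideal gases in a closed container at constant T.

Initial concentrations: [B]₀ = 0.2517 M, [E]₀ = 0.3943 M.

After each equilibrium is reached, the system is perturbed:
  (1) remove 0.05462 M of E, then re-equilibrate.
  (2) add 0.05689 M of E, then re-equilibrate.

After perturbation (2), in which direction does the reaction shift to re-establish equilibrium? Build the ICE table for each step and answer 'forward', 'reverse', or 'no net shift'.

Q₀ = 9.75 vs Keq = 0.1099 ⇒ Q>K, reverse
Step 1:
                   B          E
  Initial     0.2517     0.3943
  Change      0.3559    -0.2373
  Equil       0.6076      0.157
  solve Keq expr → x = -0.1186; check Q = 0.1099
Then remove 0.05462 M of E.
Step 2:
                   B          E
  Initial     0.6076     0.1024
  Change    -0.05223    0.03482
  Equil       0.5554     0.1372
  solve Keq expr → x = 0.01741; check Q = 0.1099
Then add 0.05689 M of E.
Step 3:
                   B          E
  Initial     0.5554     0.1941
  Change     0.05438   -0.03625
  Equil       0.6098     0.1579
  solve Keq expr → x = -0.01813; check Q = 0.1099

Direction: reverse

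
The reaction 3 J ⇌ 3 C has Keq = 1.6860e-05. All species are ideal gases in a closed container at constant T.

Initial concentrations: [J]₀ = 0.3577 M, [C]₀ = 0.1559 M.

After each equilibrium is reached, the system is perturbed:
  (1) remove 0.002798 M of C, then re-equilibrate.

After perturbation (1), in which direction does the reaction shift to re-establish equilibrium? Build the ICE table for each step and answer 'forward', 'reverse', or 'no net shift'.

Q₀ = 0.08279 vs Keq = 1.6860e-05 ⇒ Q>K, reverse
Step 1:
                  J         C
  I          0.3577    0.1559
  C          0.1431   -0.1431
  E          0.5008   0.01284
  solve Keq expr → x = -0.04769; check Q = 1.6860e-05
Then remove 0.002798 M of C.
Step 2:
                  J         C
  I          0.5008   0.01004
  C       -0.002728  0.002728
  E           0.498   0.01277
  solve Keq expr → x = 9.0935e-04; check Q = 1.6860e-05

Direction: forward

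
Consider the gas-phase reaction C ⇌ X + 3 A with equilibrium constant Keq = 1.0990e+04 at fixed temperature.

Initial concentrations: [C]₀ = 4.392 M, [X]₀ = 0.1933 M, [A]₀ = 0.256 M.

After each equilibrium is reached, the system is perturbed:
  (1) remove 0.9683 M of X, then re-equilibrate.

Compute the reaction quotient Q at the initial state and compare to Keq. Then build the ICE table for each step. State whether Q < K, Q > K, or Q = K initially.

Q₀ = 7.3840e-04; Q < K (proceeds forward)

Q₀ = 7.3840e-04 vs Keq = 1.0990e+04 ⇒ Q<K, forward
Step 1:
                  C         X         A
  I           4.392    0.1933     0.256
  C           -3.81      3.81     11.43
  E          0.5816     4.004     11.69
  solve Keq expr → x = 3.81; check Q = 1.0990e+04
Then remove 0.9683 M of X.
Step 2:
                  C         X         A
  I          0.5816     3.035     11.69
  C        -0.09354   0.09354    0.2806
  E           0.488     3.129     11.97
  solve Keq expr → x = 0.09354; check Q = 1.0990e+04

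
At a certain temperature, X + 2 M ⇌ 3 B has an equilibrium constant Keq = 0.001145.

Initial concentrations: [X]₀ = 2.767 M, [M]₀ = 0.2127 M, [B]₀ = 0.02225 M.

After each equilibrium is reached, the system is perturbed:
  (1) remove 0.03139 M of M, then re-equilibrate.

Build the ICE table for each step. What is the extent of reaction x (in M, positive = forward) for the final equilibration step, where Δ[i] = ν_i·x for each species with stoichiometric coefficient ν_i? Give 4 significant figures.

Q₀ = 8.7993e-05 vs Keq = 0.001145 ⇒ Q<K, forward
Step 1:
                  X         M         B
  init        2.767    0.2127   0.02225
  Δ        -0.00901  -0.01802   0.02703
  eq          2.758    0.1947   0.04928
  solve Keq expr → x = 0.00901; check Q = 0.001145
Then remove 0.03139 M of M.
Step 2:
                  X         M         B
  init        2.758    0.1633   0.04928
  Δ        0.001621  0.003243 -0.004864
  eq           2.76    0.1665   0.04442
  solve Keq expr → x = -0.001621; check Q = 0.001145

x = -0.001621 M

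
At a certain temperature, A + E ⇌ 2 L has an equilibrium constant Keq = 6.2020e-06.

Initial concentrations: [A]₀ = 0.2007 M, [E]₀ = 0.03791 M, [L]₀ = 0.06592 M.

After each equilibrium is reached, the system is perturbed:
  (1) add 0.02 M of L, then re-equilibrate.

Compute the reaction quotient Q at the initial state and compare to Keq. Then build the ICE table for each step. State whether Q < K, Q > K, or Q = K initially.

Q₀ = 0.5711 vs Keq = 6.2020e-06 ⇒ Q>K, reverse
Step 1:
                   A          E          L
  I           0.2007    0.03791    0.06592
  C           0.0328     0.0328    -0.0656
  E           0.2335    0.07071 3.2000e-04
  solve Keq expr → x = -0.0328; check Q = 6.2020e-06
Then add 0.02 M of L.
Step 2:
                   A          E          L
  I           0.2335    0.07071    0.02032
  C         0.009985   0.009985   -0.01997
  E           0.2435     0.0807 3.4908e-04
  solve Keq expr → x = -0.009985; check Q = 6.2020e-06

Q₀ = 0.5711; Q > K (proceeds reverse)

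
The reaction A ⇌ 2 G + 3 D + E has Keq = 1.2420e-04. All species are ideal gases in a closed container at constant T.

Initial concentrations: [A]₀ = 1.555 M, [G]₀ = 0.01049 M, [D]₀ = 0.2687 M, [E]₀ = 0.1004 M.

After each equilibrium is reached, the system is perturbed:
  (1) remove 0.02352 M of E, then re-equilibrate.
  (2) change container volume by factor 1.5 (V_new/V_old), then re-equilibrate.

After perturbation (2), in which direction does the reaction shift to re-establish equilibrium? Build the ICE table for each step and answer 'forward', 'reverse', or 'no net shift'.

Direction: forward

Q₀ = 1.3783e-07 vs Keq = 1.2420e-04 ⇒ Q<K, forward
Step 1:
                   A          G          D          E
  Initial      1.555    0.01049     0.2687     0.1004
  Change     -0.0552     0.1104     0.1656     0.0552
  Equil          1.5     0.1209     0.4343     0.1556
  solve Keq expr → x = 0.0552; check Q = 1.2420e-04
Then remove 0.02352 M of E.
Step 2:
                   A          G          D          E
  Initial        1.5     0.1209     0.4343     0.1321
  Change   -0.002683   0.005367    0.00805   0.002683
  Equil        1.497     0.1263     0.4423     0.1348
  solve Keq expr → x = 0.002683; check Q = 1.2420e-04
Then change container volume by factor 1.5 (V_new/V_old).
Step 3:
                   A          G          D          E
  Initial     0.9981    0.08417     0.2949    0.08984
  Change    -0.02729    0.05457    0.08186    0.02729
  Equil       0.9708     0.1387     0.3768     0.1171
  solve Keq expr → x = 0.02729; check Q = 1.2420e-04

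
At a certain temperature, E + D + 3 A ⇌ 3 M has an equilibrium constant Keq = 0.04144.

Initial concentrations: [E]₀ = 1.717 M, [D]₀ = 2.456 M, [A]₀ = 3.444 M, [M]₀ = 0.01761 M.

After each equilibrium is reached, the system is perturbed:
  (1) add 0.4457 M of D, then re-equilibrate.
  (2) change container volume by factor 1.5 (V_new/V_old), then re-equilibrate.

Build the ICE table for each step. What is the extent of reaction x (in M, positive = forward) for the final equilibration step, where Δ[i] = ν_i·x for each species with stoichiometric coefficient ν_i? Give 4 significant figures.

x = -0.04092 M

Q₀ = 3.1702e-08 vs Keq = 0.04144 ⇒ Q<K, forward
Step 1:
                   E          D          A          M
  I            1.717      2.456      3.444    0.01761
  C          -0.3725    -0.3725     -1.117      1.117
  E            1.345      2.084      2.327      1.135
  solve Keq expr → x = 0.3725; check Q = 0.04144
Then add 0.4457 M of D.
Step 2:
                   E          D          A          M
  I            1.345      2.529      2.327      1.135
  C         -0.01511   -0.01511   -0.04534    0.04534
  E            1.329      2.514      2.281       1.18
  solve Keq expr → x = 0.01511; check Q = 0.04144
Then change container volume by factor 1.5 (V_new/V_old).
Step 3:
                   E          D          A          M
  I           0.8863      1.676      1.521     0.7869
  C          0.04092    0.04092     0.1228    -0.1228
  E           0.9272      1.717      1.644     0.6641
  solve Keq expr → x = -0.04092; check Q = 0.04144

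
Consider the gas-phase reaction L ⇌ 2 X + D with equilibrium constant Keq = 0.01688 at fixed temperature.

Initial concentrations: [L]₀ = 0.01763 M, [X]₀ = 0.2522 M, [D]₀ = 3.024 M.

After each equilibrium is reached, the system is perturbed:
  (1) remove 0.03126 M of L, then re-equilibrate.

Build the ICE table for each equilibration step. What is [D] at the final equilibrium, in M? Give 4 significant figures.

[D]_eq = 2.91 M

Q₀ = 10.91 vs Keq = 0.01688 ⇒ Q>K, reverse
Step 1:
                   L          X          D
  init       0.01763     0.2522      3.024
  Δ           0.1124    -0.2247    -0.1124
  eq            0.13    0.02745      2.912
  solve Keq expr → x = -0.1124; check Q = 0.01688
Then remove 0.03126 M of L.
Step 2:
                   L          X          D
  init       0.09874    0.02745      2.912
  Δ          0.00166   -0.00332   -0.00166
  eq          0.1004    0.02413       2.91
  solve Keq expr → x = -0.00166; check Q = 0.01688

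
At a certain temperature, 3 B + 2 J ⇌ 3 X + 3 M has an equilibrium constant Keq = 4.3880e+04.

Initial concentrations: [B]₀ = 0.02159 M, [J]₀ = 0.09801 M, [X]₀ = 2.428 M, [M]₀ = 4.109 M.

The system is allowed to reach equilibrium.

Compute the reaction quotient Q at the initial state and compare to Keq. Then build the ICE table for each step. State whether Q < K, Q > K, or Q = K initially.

Q₀ = 1.0272e+10; Q > K (proceeds reverse)

Q₀ = 1.0272e+10 vs Keq = 4.3880e+04 ⇒ Q>K, reverse
Step 1:
                   B          J          X          M
  I          0.02159    0.09801      2.428      4.109
  C           0.3979     0.2653    -0.3979    -0.3979
  E           0.4195     0.3633       2.03      3.711
  solve Keq expr → x = -0.1326; check Q = 4.3880e+04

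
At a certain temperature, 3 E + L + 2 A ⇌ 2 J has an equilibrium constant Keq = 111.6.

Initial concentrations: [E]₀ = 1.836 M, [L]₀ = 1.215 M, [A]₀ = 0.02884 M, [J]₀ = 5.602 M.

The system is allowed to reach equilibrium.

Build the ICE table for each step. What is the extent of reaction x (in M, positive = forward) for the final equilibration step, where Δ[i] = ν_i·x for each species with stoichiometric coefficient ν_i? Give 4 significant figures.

x = -0.06473 M

Q₀ = 5018 vs Keq = 111.6 ⇒ Q>K, reverse
Step 1:
                   E          L          A          J
  Initial      1.836      1.215    0.02884      5.602
  Change      0.1942    0.06473     0.1295    -0.1295
  Equil         2.03       1.28     0.1583      5.473
  solve Keq expr → x = -0.06473; check Q = 111.6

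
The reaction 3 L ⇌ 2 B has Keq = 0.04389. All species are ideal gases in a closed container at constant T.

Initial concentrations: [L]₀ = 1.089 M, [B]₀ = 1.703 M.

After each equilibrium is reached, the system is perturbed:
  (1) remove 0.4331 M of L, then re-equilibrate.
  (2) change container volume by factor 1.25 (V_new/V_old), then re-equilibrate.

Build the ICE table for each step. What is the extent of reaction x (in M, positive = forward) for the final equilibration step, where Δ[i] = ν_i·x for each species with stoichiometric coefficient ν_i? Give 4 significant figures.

x = -0.01762 M

Q₀ = 2.246 vs Keq = 0.04389 ⇒ Q>K, reverse
Step 1:
                    L           B
  init          1.089       1.703
  Δ             1.354     -0.9029
  eq            2.443      0.8001
  solve Keq expr → x = -0.4514; check Q = 0.04389
Then remove 0.4331 M of L.
Step 2:
                    L           B
  init           2.01      0.8001
  Δ            0.1809     -0.1206
  eq            2.191      0.6795
  solve Keq expr → x = -0.06031; check Q = 0.04389
Then change container volume by factor 1.25 (V_new/V_old).
Step 3:
                    L           B
  init          1.753      0.5436
  Δ           0.05285    -0.03523
  eq            1.806      0.5084
  solve Keq expr → x = -0.01762; check Q = 0.04389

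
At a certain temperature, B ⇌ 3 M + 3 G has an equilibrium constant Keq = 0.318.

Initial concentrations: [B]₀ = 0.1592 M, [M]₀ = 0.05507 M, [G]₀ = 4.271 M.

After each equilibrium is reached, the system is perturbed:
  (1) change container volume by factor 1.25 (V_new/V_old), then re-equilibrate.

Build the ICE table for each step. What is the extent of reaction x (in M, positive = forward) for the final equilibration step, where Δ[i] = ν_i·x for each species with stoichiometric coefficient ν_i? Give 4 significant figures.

Q₀ = 0.08173 vs Keq = 0.318 ⇒ Q<K, forward
Step 1:
                    B           M           G
  init         0.1592     0.05507       4.271
  Δ         -0.009723     0.02917     0.02917
  eq           0.1495     0.08424         4.3
  solve Keq expr → x = 0.009723; check Q = 0.318
Then change container volume by factor 1.25 (V_new/V_old).
Step 2:
                    B           M           G
  init         0.1196     0.06739        3.44
  Δ          -0.00903     0.02709     0.02709
  eq           0.1106     0.09448       3.467
  solve Keq expr → x = 0.00903; check Q = 0.318

x = 0.00903 M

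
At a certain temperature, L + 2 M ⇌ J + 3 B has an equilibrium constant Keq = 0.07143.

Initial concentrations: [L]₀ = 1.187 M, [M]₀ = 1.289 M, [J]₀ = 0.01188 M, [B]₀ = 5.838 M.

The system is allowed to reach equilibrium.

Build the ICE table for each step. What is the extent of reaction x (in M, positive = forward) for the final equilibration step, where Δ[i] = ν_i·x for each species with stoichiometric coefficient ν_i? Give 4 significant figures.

Q₀ = 1.199 vs Keq = 0.07143 ⇒ Q>K, reverse
Step 1:
                  L         M         J         B
  Initial     1.187     1.289   0.01188     5.838
  Change    0.01113   0.02226  -0.01113  -0.03338
  Equil       1.198     1.311 7.5238e-04     5.805
  solve Keq expr → x = -0.01113; check Q = 0.07143

x = -0.01113 M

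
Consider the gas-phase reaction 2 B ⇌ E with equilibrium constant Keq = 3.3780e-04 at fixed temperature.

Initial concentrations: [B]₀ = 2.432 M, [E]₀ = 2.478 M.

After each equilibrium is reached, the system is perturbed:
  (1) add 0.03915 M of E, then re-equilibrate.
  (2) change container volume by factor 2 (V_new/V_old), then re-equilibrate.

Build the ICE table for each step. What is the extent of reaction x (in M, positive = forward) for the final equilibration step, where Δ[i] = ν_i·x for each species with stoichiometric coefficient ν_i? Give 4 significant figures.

x = -0.004638 M

Q₀ = 0.419 vs Keq = 3.3780e-04 ⇒ Q>K, reverse
Step 1:
                  B         E
  I           2.432     2.478
  C           4.919     -2.46
  E           7.351   0.01826
  solve Keq expr → x = -2.46; check Q = 3.3780e-04
Then add 0.03915 M of E.
Step 2:
                  B         E
  I           7.351   0.05741
  C         0.07753  -0.03876
  E           7.429   0.01864
  solve Keq expr → x = -0.03876; check Q = 3.3780e-04
Then change container volume by factor 2 (V_new/V_old).
Step 3:
                  B         E
  I           3.715  0.009322
  C        0.009275 -0.004638
  E           3.724  0.004684
  solve Keq expr → x = -0.004638; check Q = 3.3780e-04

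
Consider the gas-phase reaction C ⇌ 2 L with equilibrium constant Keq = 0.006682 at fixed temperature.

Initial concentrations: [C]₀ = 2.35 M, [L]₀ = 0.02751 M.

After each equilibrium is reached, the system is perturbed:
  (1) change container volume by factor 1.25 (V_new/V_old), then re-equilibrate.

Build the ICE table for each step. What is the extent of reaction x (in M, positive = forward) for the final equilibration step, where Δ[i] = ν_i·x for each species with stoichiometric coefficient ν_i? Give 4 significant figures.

x = 0.005768 M

Q₀ = 3.2204e-04 vs Keq = 0.006682 ⇒ Q<K, forward
Step 1:
                   C          L
  Initial       2.35    0.02751
  Change    -0.04825    0.09651
  Equil        2.302      0.124
  solve Keq expr → x = 0.04825; check Q = 0.006682
Then change container volume by factor 1.25 (V_new/V_old).
Step 2:
                   C          L
  Initial      1.841    0.09921
  Change   -0.005768    0.01154
  Equil        1.836     0.1108
  solve Keq expr → x = 0.005768; check Q = 0.006682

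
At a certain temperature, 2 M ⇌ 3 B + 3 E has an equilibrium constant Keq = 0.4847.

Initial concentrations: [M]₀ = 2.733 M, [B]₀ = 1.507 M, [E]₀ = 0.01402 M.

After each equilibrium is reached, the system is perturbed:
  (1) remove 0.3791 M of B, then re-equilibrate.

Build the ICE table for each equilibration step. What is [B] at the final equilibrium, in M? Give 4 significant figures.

[B]_eq = 1.846 M

Q₀ = 1.2627e-06 vs Keq = 0.4847 ⇒ Q<K, forward
Step 1:
                   M          B          E
  I            2.733      1.507    0.01402
  C          -0.4195     0.6292     0.6292
  E            2.314      2.136     0.6432
  solve Keq expr → x = 0.2097; check Q = 0.4847
Then remove 0.3791 M of B.
Step 2:
                   M          B          E
  I            2.314      1.757     0.6432
  C         -0.05903    0.08854    0.08854
  E            2.254      1.846     0.7318
  solve Keq expr → x = 0.02951; check Q = 0.4847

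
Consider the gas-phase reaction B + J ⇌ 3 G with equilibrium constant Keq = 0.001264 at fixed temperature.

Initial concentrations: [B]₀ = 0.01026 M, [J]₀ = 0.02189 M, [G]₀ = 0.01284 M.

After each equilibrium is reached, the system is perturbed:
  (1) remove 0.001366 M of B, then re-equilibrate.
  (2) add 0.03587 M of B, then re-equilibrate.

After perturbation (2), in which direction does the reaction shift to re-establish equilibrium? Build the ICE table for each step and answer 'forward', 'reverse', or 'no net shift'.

Q₀ = 0.009425 vs Keq = 0.001264 ⇒ Q>K, reverse
Step 1:
                  B         J         G
  I         0.01026   0.02189   0.01284
  C        0.001897  0.001897  -0.00569
  E         0.01216   0.02379   0.00715
  solve Keq expr → x = -0.001897; check Q = 0.001264
Then remove 0.001366 M of B.
Step 2:
                  B         J         G
  I         0.01079   0.02379   0.00715
  C       8.4189e-05 8.4189e-05 -2.5257e-04
  E         0.01087   0.02387  0.006897
  solve Keq expr → x = -8.4189e-05; check Q = 0.001264
Then add 0.03587 M of B.
Step 3:
                  B         J         G
  I         0.04674   0.02387  0.006897
  C       -0.001333 -0.001333  0.003999
  E         0.04541   0.02254    0.0109
  solve Keq expr → x = 0.001333; check Q = 0.001264

Direction: forward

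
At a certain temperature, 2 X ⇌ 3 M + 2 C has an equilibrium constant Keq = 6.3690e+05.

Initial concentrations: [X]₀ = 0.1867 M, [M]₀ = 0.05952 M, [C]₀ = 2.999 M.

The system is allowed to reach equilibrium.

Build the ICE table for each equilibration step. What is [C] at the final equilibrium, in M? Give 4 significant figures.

Q₀ = 0.05441 vs Keq = 6.3690e+05 ⇒ Q<K, forward
Step 1:
                   X          M          C
  init        0.1867    0.05952      2.999
  Δ          -0.1859     0.2789     0.1859
  eq      7.8558e-04     0.3384      3.185
  solve Keq expr → x = 0.09296; check Q = 6.3690e+05

[C]_eq = 3.185 M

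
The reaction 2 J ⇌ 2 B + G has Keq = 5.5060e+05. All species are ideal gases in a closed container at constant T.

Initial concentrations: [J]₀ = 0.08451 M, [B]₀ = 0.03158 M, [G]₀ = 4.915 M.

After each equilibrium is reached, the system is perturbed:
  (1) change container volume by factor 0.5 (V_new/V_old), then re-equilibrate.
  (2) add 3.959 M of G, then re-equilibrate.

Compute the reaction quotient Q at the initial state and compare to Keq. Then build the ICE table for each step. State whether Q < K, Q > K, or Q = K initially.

Q₀ = 0.6863; Q < K (proceeds forward)

Q₀ = 0.6863 vs Keq = 5.5060e+05 ⇒ Q<K, forward
Step 1:
                    J           B           G
  init        0.08451     0.03158       4.915
  Δ          -0.08416     0.08416     0.04208
  eq       3.4729e-04      0.1157       4.957
  solve Keq expr → x = 0.04208; check Q = 5.5060e+05
Then change container volume by factor 0.5 (V_new/V_old).
Step 2:
                    J           B           G
  init     6.9457e-04      0.2315       9.914
  Δ        2.8648e-04 -2.8648e-04 -1.4324e-04
  eq       9.8105e-04      0.2312       9.914
  solve Keq expr → x = -1.4324e-04; check Q = 5.5060e+05
Then add 3.959 M of G.
Step 3:
                    J           B           G
  init     9.8105e-04      0.2312       13.87
  Δ        1.7857e-04 -1.7857e-04 -8.9284e-05
  eq          0.00116       0.231       13.87
  solve Keq expr → x = -8.9284e-05; check Q = 5.5060e+05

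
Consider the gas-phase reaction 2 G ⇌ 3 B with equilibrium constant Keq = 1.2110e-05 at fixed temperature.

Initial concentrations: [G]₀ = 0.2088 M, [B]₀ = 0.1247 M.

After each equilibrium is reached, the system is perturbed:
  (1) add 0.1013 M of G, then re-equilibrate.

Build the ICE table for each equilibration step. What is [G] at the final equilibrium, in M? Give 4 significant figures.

[G]_eq = 0.3851 M

Q₀ = 0.04448 vs Keq = 1.2110e-05 ⇒ Q>K, reverse
Step 1:
                    G           B
  Initial      0.2088      0.1247
  Change       0.0765     -0.1147
  Equil        0.2853    0.009952
  solve Keq expr → x = -0.03825; check Q = 1.2110e-05
Then add 0.1013 M of G.
Step 2:
                    G           B
  Initial      0.3866    0.009952
  Change    -0.001469    0.002204
  Equil        0.3851     0.01216
  solve Keq expr → x = 7.3459e-04; check Q = 1.2110e-05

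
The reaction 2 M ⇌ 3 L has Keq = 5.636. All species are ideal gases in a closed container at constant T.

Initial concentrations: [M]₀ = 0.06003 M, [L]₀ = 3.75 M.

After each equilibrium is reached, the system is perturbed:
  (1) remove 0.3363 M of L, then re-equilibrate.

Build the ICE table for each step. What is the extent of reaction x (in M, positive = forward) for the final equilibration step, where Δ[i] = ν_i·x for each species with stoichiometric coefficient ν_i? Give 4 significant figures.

x = 0.06385 M

Q₀ = 1.4634e+04 vs Keq = 5.636 ⇒ Q>K, reverse
Step 1:
                    M           L
  I           0.06003        3.75
  C             1.152      -1.727
  E             1.212       2.023
  solve Keq expr → x = -0.5758; check Q = 5.636
Then remove 0.3363 M of L.
Step 2:
                    M           L
  I             1.212       1.686
  C           -0.1277      0.1916
  E             1.084       1.878
  solve Keq expr → x = 0.06385; check Q = 5.636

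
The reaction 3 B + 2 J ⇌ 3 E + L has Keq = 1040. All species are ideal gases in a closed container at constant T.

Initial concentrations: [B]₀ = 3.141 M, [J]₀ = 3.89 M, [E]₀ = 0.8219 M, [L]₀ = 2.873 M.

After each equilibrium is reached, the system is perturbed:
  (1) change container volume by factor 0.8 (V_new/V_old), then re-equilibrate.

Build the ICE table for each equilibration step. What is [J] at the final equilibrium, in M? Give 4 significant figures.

[J]_eq = 2.517 M

Q₀ = 0.003402 vs Keq = 1040 ⇒ Q<K, forward
Step 1:
                    B           J           E           L
  Initial       3.141        3.89      0.8219       2.873
  Change       -2.793      -1.862       2.793      0.9311
  Equil        0.3477       2.028       3.615       3.804
  solve Keq expr → x = 0.9311; check Q = 1040
Then change container volume by factor 0.8 (V_new/V_old).
Step 2:
                    B           J           E           L
  Initial      0.4346       2.535       4.519       4.755
  Change     -0.02662    -0.01775     0.02662    0.008873
  Equil         0.408       2.517       4.546       4.764
  solve Keq expr → x = 0.008873; check Q = 1040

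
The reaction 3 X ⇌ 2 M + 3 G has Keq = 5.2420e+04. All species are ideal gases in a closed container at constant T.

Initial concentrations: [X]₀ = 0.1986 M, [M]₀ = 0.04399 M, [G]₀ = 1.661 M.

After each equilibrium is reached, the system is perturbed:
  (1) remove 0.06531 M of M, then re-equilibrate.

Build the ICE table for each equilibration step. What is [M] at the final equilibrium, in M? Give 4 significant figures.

Q₀ = 1.132 vs Keq = 5.2420e+04 ⇒ Q<K, forward
Step 1:
                  X         M         G
  I          0.1986   0.04399     1.661
  C         -0.1837    0.1225    0.1837
  E         0.01491    0.1664     1.845
  solve Keq expr → x = 0.06123; check Q = 5.2420e+04
Then remove 0.06531 M of M.
Step 2:
                  X         M         G
  I         0.01491    0.1011     1.845
  C       -0.004004  0.002669  0.004004
  E         0.01091    0.1038     1.849
  solve Keq expr → x = 0.001335; check Q = 5.2420e+04

[M]_eq = 0.1038 M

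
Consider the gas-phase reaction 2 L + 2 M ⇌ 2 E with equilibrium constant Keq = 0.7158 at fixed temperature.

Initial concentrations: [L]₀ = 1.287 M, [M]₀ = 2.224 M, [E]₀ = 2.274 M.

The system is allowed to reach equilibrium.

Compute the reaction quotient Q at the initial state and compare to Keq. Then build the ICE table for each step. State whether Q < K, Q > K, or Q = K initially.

Q₀ = 0.6312; Q < K (proceeds forward)

Q₀ = 0.6312 vs Keq = 0.7158 ⇒ Q<K, forward
Step 1:
                  L         M         E
  I           1.287     2.224     2.274
  C        -0.03748  -0.03748   0.03748
  E            1.25     2.187     2.311
  solve Keq expr → x = 0.01874; check Q = 0.7158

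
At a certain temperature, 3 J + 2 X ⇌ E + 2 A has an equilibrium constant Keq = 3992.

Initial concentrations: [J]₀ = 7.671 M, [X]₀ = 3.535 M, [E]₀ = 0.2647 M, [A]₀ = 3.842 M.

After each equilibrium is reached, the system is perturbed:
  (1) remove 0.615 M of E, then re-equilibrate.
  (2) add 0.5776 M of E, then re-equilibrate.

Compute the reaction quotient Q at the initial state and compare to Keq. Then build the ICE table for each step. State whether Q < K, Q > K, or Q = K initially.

Q₀ = 6.9268e-04 vs Keq = 3992 ⇒ Q<K, forward
Step 1:
                   J          X          E          A
  Initial      7.671      3.535     0.2647      3.842
  Change      -5.237     -3.492      1.746      3.492
  Equil        2.434    0.04335      2.011      7.334
  solve Keq expr → x = 1.746; check Q = 3992
Then remove 0.615 M of E.
Step 2:
                   J          X          E          A
  Initial      2.434    0.04335      1.396      7.334
  Change    -0.01038  -0.006922   0.003461   0.006922
  Equil        2.423    0.03643      1.399      7.341
  solve Keq expr → x = 0.003461; check Q = 3992
Then add 0.5776 M of E.
Step 3:
                   J          X          E          A
  Initial      2.423    0.03643      1.977      7.341
  Change    0.009806   0.006537  -0.003269  -0.006537
  Equil        2.433    0.04297      1.973      7.334
  solve Keq expr → x = -0.003269; check Q = 3992

Q₀ = 6.9268e-04; Q < K (proceeds forward)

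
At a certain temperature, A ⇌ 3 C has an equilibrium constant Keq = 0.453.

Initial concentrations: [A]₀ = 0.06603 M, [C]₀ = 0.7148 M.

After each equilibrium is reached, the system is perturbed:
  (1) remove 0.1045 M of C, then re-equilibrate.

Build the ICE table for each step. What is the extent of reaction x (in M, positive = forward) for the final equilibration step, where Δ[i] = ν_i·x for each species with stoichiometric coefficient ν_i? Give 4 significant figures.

Q₀ = 5.531 vs Keq = 0.453 ⇒ Q>K, reverse
Step 1:
                  A         C
  I         0.06603    0.7148
  C          0.0981   -0.2943
  E          0.1641    0.4205
  solve Keq expr → x = -0.0981; check Q = 0.453
Then remove 0.1045 M of C.
Step 2:
                  A         C
  I          0.1641     0.316
  C        -0.02676   0.08028
  E          0.1374    0.3963
  solve Keq expr → x = 0.02676; check Q = 0.453

x = 0.02676 M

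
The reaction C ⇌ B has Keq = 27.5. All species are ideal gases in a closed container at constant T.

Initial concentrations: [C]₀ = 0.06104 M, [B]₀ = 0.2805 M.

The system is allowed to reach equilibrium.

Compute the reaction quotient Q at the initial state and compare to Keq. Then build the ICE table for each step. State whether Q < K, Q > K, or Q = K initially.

Q₀ = 4.595; Q < K (proceeds forward)

Q₀ = 4.595 vs Keq = 27.5 ⇒ Q<K, forward
Step 1:
                   C          B
  Initial    0.06104     0.2805
  Change    -0.04906    0.04906
  Equil      0.01198     0.3296
  solve Keq expr → x = 0.04906; check Q = 27.5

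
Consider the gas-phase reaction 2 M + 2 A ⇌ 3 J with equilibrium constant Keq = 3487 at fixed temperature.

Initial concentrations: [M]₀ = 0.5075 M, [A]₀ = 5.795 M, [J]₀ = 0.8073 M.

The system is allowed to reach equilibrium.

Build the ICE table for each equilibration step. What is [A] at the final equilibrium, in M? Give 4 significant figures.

Q₀ = 0.06083 vs Keq = 3487 ⇒ Q<K, forward
Step 1:
                    M           A           J
  init         0.5075       5.795      0.8073
  Δ           -0.5013     -0.5013      0.7519
  eq         0.006228       5.294       1.559
  solve Keq expr → x = 0.2506; check Q = 3487

[A]_eq = 5.294 M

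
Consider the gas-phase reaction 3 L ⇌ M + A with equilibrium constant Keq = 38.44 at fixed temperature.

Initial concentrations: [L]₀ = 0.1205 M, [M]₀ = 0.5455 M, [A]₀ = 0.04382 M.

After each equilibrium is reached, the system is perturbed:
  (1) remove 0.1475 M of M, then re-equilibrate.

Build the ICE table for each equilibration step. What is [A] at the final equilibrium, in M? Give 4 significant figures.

Q₀ = 13.66 vs Keq = 38.44 ⇒ Q<K, forward
Step 1:
                  L         M         A
  I          0.1205    0.5455   0.04382
  C        -0.02879  0.009596  0.009596
  E         0.09171    0.5551   0.05342
  solve Keq expr → x = 0.009596; check Q = 38.44
Then remove 0.1475 M of M.
Step 2:
                  L         M         A
  I         0.09171    0.4076   0.05342
  C       -0.007525  0.002508  0.002508
  E         0.08419    0.4101   0.05592
  solve Keq expr → x = 0.002508; check Q = 38.44

[A]_eq = 0.05592 M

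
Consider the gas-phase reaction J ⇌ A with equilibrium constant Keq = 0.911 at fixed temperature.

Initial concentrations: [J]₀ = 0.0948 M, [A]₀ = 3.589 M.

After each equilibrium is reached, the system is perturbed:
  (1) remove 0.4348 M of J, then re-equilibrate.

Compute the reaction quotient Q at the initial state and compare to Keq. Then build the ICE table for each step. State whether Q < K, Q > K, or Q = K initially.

Q₀ = 37.86; Q > K (proceeds reverse)

Q₀ = 37.86 vs Keq = 0.911 ⇒ Q>K, reverse
Step 1:
                  J         A
  Initial    0.0948     3.589
  Change      1.833    -1.833
  Equil       1.928     1.756
  solve Keq expr → x = -1.833; check Q = 0.911
Then remove 0.4348 M of J.
Step 2:
                  J         A
  Initial     1.493     1.756
  Change     0.2073   -0.2073
  Equil         1.7     1.549
  solve Keq expr → x = -0.2073; check Q = 0.911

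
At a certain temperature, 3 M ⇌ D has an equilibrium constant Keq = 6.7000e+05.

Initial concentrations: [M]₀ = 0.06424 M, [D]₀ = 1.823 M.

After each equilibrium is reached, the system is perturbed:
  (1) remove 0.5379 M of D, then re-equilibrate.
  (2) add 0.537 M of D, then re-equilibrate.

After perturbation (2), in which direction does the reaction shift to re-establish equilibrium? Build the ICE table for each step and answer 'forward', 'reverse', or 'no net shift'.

Direction: reverse

Q₀ = 6877 vs Keq = 6.7000e+05 ⇒ Q<K, forward
Step 1:
                    M           D
  init        0.06424       1.823
  Δ          -0.05024     0.01675
  eq            0.014        1.84
  solve Keq expr → x = 0.01675; check Q = 6.7000e+05
Then remove 0.5379 M of D.
Step 2:
                    M           D
  init          0.014       1.302
  Δ         -0.001523  5.0770e-04
  eq          0.01248       1.302
  solve Keq expr → x = 5.0770e-04; check Q = 6.7000e+05
Then add 0.537 M of D.
Step 3:
                    M           D
  init        0.01248       1.839
  Δ          0.001521 -5.0694e-04
  eq            0.014       1.839
  solve Keq expr → x = -5.0694e-04; check Q = 6.7000e+05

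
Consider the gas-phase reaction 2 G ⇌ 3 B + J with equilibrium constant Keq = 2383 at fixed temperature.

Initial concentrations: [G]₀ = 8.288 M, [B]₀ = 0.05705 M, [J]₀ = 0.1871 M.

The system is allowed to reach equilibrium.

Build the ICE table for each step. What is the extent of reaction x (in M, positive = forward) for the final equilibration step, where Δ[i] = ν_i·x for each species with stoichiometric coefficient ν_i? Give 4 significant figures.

Q₀ = 5.0576e-07 vs Keq = 2383 ⇒ Q<K, forward
Step 1:
                  G         B         J
  I           8.288   0.05705    0.1871
  C          -6.956     10.43     3.478
  E           1.332     10.49     3.665
  solve Keq expr → x = 3.478; check Q = 2383

x = 3.478 M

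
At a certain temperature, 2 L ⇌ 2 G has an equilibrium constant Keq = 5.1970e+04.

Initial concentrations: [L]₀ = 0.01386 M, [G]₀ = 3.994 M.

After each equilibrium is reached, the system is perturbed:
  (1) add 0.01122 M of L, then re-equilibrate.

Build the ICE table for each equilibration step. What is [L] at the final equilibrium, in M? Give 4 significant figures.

[L]_eq = 0.01755 M

Q₀ = 8.3040e+04 vs Keq = 5.1970e+04 ⇒ Q>K, reverse
Step 1:
                  L         G
  init      0.01386     3.994
  Δ        0.003644 -0.003644
  eq         0.0175      3.99
  solve Keq expr → x = -0.001822; check Q = 5.1970e+04
Then add 0.01122 M of L.
Step 2:
                  L         G
  init      0.02872      3.99
  Δ        -0.01117   0.01117
  eq        0.01755     4.002
  solve Keq expr → x = 0.005585; check Q = 5.1970e+04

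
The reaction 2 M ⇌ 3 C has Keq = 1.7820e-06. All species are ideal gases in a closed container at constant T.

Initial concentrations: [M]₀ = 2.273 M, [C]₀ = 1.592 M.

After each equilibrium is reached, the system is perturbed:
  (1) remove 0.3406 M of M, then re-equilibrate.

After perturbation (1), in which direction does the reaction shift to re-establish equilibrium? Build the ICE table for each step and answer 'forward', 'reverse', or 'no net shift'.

Q₀ = 0.781 vs Keq = 1.7820e-06 ⇒ Q>K, reverse
Step 1:
                    M           C
  init          2.273       1.592
  Δ             1.043      -1.565
  eq            3.316     0.02696
  solve Keq expr → x = -0.5217; check Q = 1.7820e-06
Then remove 0.3406 M of M.
Step 2:
                    M           C
  init          2.976     0.02696
  Δ          0.001248   -0.001872
  eq            2.977     0.02509
  solve Keq expr → x = -6.2405e-04; check Q = 1.7820e-06

Direction: reverse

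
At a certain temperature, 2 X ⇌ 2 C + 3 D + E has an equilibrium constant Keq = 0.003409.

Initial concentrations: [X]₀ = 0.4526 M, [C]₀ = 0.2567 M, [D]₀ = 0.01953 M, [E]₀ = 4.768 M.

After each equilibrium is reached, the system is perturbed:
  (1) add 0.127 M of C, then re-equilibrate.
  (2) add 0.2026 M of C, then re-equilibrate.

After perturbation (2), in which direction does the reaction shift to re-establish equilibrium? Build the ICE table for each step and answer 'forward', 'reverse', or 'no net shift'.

Q₀ = 1.1425e-05 vs Keq = 0.003409 ⇒ Q<K, forward
Step 1:
                   X          C          D          E
  init        0.4526     0.2567    0.01953      4.768
  Δ         -0.05655    0.05655    0.08482    0.02827
  eq          0.3961     0.3132     0.1043      4.796
  solve Keq expr → x = 0.02827; check Q = 0.003409
Then add 0.127 M of C.
Step 2:
                   X          C          D          E
  init        0.3961     0.4402     0.1043      4.796
  Δ          0.01194   -0.01194   -0.01791  -0.005971
  eq           0.408     0.4283    0.08644       4.79
  solve Keq expr → x = -0.005971; check Q = 0.003409
Then add 0.2026 M of C.
Step 3:
                   X          C          D          E
  init         0.408     0.6309    0.08644       4.79
  Δ          0.01168   -0.01168   -0.01752   -0.00584
  eq          0.4197     0.6192    0.06891      4.784
  solve Keq expr → x = -0.00584; check Q = 0.003409

Direction: reverse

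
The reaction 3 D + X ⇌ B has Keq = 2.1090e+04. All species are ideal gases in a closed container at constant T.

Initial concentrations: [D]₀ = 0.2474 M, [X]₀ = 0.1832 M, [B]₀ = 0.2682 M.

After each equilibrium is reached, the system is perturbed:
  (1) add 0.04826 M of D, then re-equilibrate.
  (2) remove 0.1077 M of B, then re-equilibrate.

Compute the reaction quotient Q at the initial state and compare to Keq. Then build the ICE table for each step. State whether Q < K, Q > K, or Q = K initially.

Q₀ = 96.68 vs Keq = 2.1090e+04 ⇒ Q<K, forward
Step 1:
                    D           X           B
  I            0.2474      0.1832      0.2682
  C           -0.1962     -0.0654      0.0654
  E           0.05121      0.1178      0.3336
  solve Keq expr → x = 0.0654; check Q = 2.1090e+04
Then add 0.04826 M of D.
Step 2:
                    D           X           B
  I           0.09947      0.1178      0.3336
  C          -0.04508    -0.01503     0.01503
  E           0.05438      0.1028      0.3486
  solve Keq expr → x = 0.01503; check Q = 2.1090e+04
Then remove 0.1077 M of B.
Step 3:
                    D           X           B
  I           0.05438      0.1028      0.2409
  C         -0.005863   -0.001954    0.001954
  E           0.04852      0.1008      0.2429
  solve Keq expr → x = 0.001954; check Q = 2.1090e+04

Q₀ = 96.68; Q < K (proceeds forward)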